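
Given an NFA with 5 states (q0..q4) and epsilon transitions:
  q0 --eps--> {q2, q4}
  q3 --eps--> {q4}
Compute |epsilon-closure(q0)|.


Starting from q0
Initialize closure = {q0}
Follow epsilon from q0 -> add q2
Follow epsilon from q0 -> add q4
Final closure: {q0, q2, q4}
Size = 3

3


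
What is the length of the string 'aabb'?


String: 'aabb'
Counting characters:
  'a' appears 2 time(s)
  'b' appears 2 time(s)
Total length = 2 + 2 = 4

4


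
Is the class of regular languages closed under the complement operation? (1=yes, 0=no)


Regular languages are closed under:
- Union (DFA product construction)
- Intersection (DFA product construction)
- Complement (swap accept/reject states)
- Concatenation (NFA construction)
- Kleene star (NFA construction)
complement is in this list
Therefore: closed

1


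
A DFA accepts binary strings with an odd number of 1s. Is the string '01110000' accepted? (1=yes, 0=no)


DFA has 2 states: q_even (start, accept=no) and q_odd
Processing string '01110000' character by character:
  Position 0: read '0', 1-count=0 -> q_even (no change)
  Position 1: read '1', 1-count=1 -> q_odd
  Position 2: read '1', 1-count=2 -> q_even
  Position 3: read '1', 1-count=3 -> q_odd
  Position 4: read '0', 1-count=3 -> q_odd (no change)
  Position 5: read '0', 1-count=3 -> q_odd (no change)
  Position 6: read '0', 1-count=3 -> q_odd (no change)
  Position 7: read '0', 1-count=3 -> q_odd (no change)
Final state: q_odd, total 1s = 3 (odd); the DFA requires an odd count -> accept

1


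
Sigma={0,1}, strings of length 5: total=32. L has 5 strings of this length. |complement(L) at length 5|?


Alphabet: {0,1}
String length: 5
Total strings of length 5 = 2^5 = 32
Strings in L = 5
Complement = total - |L|
= 32 - 5
= 27

27


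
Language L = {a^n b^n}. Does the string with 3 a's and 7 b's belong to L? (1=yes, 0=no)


Language requires equal numbers of a's and b's
PDA pushes for each 'a', pops for each 'b'
Number of a's = 3
Number of b's = 7
3 != 7 -> Reject

0


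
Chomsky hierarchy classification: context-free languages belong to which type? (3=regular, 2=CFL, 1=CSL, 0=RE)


Chomsky hierarchy levels:
  Type 3: Regular (DFA/NFA/regex)
  Type 2: Context-free (PDA)
  Type 1: Context-sensitive
  Type 0: Recursively enumerable (TM)
'context-free' corresponds to Type 2

2


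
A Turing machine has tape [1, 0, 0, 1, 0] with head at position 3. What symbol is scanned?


Tape: [1, 0, 0, 1, 0]
Positions: 0 1 2 3 4
Values:    1 0 0 1 0
Head at position 3
tape[3] = 1

1


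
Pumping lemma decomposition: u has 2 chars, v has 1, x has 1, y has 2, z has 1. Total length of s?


|s| = |u| + |v| + |x| + |y| + |z|
= 2 + 1 + 1 + 2 + 1
= 3 + 1 + 3
= 4 + 3
= 7

7


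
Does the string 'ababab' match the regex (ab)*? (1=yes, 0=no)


Pattern: (ab)*
String: 'ababab'
Pattern requires: zero or more repetitions of 'ab'
Pairs: ['ab', 'ab', 'ab']
All pairs are 'ab'? Yes
Result: 1

1


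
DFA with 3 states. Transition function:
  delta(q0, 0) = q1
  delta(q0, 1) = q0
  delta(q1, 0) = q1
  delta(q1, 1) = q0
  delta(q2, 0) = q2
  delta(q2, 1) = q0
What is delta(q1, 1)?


Looking up transition function:
delta(q1, 1) in the table
Row: q1, Column: 1
Result: q0

q0


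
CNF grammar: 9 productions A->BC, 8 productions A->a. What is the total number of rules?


CNF allows two rule forms:
  A -> BC (binary): 9 rules
  A -> a (terminal): 8 rules
Total = 9 + 8 = 17

17


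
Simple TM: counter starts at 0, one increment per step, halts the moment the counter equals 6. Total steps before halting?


Counter starts at 0. Counting sequence:
  Step 1: counter = 1
  Step 2: counter = 2
  Step 3: counter = 3
  Step 4: counter = 4
  Step 5: counter = 5
  Step 6: counter = 6
Counter reached 6 -> halt
Total steps = 6

6


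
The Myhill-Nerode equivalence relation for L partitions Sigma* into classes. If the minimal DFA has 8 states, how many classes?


Myhill-Nerode theorem:
Number of equivalence classes = number of states in minimal DFA
Minimal DFA states = 8
Therefore equivalence classes = 8

8


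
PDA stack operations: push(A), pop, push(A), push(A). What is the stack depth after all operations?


Tracing stack operations:
  push(A) -> stack = [A], depth=1
  pop -> removed A, stack = [], depth=0
  push(A) -> stack = [A], depth=1
  push(A) -> stack = [A,A], depth=2
Final depth = 2

2


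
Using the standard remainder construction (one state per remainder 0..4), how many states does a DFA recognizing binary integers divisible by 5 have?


Divisibility by 5 is tracked via the remainder mod 5: 0, 1, ..., 4
The construction assigns one state to each remainder
Number of remainders = 5

5


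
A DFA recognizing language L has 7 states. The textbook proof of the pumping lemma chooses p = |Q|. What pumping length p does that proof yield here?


Pumping lemma for regular languages (standard proof):
Take p = |Q|, the number of DFA states.
Any string of length >= |Q| passes through |Q|+1 states while reading its first |Q| symbols,
so by pigeonhole some state repeats, giving the loop that can be pumped.
Here |Q| = 7
Therefore the proof uses p = 7

7


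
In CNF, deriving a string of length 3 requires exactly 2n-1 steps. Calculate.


Chomsky Normal Form derivation:
String length n = 3
Each step either:
  - Splits a nonterminal into two (n-1 such steps)
  - Converts a nonterminal to terminal (n such steps)
Total = (n-1) + n = 2n - 1
= 2(3) - 1
= 6 - 1
= 5

5


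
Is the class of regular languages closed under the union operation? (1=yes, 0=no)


Regular languages are closed under:
- Union (DFA product construction)
- Intersection (DFA product construction)
- Complement (swap accept/reject states)
- Concatenation (NFA construction)
- Kleene star (NFA construction)
union is in this list
Therefore: closed

1


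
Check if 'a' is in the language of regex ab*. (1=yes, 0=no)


Pattern: ab*
String: 'a'
Pattern requires: exactly one 'a' followed by zero or more 'b's
First char is 'a' -> OK
Rest '': all b's? Yes
Result: 1

1


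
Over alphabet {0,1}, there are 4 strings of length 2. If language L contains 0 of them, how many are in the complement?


Alphabet: {0,1}
String length: 2
Total strings of length 2 = 2^2 = 4
Strings in L = 0
Complement = total - |L|
= 4 - 0
= 4

4


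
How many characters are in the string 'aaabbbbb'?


String: 'aaabbbbb'
Counting characters:
  'a' appears 3 time(s)
  'b' appears 5 time(s)
Total length = 3 + 5 = 8

8


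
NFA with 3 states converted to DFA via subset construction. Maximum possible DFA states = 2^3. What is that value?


NFA has 3 states
Subset construction: each DFA state = subset of NFA states
Maximum subsets = 2^3
2^3 = 8

8


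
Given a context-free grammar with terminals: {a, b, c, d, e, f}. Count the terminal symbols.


Terminal symbols: a, b, c, d, e, f
Counting each: a (#1), b (#2), c (#3), d (#4), e (#5), f (#6)
Total = 6

6


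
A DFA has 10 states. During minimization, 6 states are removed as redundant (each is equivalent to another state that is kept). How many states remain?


Original DFA: 10 states
Redundant states removed: 6
Minimized states = original - removed
= 10 - 6
= 4

4


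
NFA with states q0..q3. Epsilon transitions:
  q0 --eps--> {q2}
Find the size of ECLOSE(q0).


Starting from q0
Initialize closure = {q0}
Follow epsilon from q0 -> add q2
Final closure: {q0, q2}
Size = 2

2


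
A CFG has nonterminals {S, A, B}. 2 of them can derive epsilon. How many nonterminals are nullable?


Nonterminals: {S, A, B}
A nonterminal is nullable if it can derive epsilon
Counting nullable nonterminals: 2
Total nullable = 2

2


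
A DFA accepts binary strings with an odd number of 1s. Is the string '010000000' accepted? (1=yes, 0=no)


DFA has 2 states: q_even (start, accept=no) and q_odd
Processing string '010000000' character by character:
  Position 0: read '0', 1-count=0 -> q_even (no change)
  Position 1: read '1', 1-count=1 -> q_odd
  Position 2: read '0', 1-count=1 -> q_odd (no change)
  Position 3: read '0', 1-count=1 -> q_odd (no change)
  Position 4: read '0', 1-count=1 -> q_odd (no change)
  Position 5: read '0', 1-count=1 -> q_odd (no change)
  Position 6: read '0', 1-count=1 -> q_odd (no change)
  Position 7: read '0', 1-count=1 -> q_odd (no change)
  Position 8: read '0', 1-count=1 -> q_odd (no change)
Final state: q_odd, total 1s = 1 (odd); the DFA requires an odd count -> accept

1


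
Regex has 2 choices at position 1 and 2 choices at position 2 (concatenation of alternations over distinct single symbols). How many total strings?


First group: 2 alternatives
Second group: 2 alternatives
Concatenation: each choice from group 1 pairs with each from group 2
Total = 2 x 2 = 4

4


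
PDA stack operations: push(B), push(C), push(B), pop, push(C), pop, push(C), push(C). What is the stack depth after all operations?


Tracing stack operations:
  push(B) -> stack = [B], depth=1
  push(C) -> stack = [B,C], depth=2
  push(B) -> stack = [B,C,B], depth=3
  pop -> removed B, stack = [B,C], depth=2
  push(C) -> stack = [B,C,C], depth=3
  pop -> removed C, stack = [B,C], depth=2
  push(C) -> stack = [B,C,C], depth=3
  push(C) -> stack = [B,C,C,C], depth=4
Final depth = 4

4


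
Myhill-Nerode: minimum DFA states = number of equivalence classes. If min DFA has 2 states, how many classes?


Myhill-Nerode theorem:
Number of equivalence classes = number of states in minimal DFA
Minimal DFA states = 2
Therefore equivalence classes = 2

2


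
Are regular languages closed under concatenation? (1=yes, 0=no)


Regular languages are closed under all standard operations:
- Union: Yes (product construction)
- Intersection: Yes (product construction)
- Complement: Yes (swap accept/reject)
- Concatenation: Yes (NFA construction)
Operation: concatenation -> Closed

1


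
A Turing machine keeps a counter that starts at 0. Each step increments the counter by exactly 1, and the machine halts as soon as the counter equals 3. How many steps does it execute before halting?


Counter starts at 0. Counting sequence:
  Step 1: counter = 1
  Step 2: counter = 2
  Step 3: counter = 3
Counter reached 3 -> halt
Total steps = 3

3


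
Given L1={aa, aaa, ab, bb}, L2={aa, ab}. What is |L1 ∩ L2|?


L1 = {aa, aaa, ab, bb}
L2 = {aa, ab}
Checking each string in L1 against L2:
  'aa': in L2? Yes
  'aaa': in L2? No
  'ab': in L2? Yes
  'bb': in L2? No
Intersection = {aa, ab}
|L1 ∩ L2| = 2

2


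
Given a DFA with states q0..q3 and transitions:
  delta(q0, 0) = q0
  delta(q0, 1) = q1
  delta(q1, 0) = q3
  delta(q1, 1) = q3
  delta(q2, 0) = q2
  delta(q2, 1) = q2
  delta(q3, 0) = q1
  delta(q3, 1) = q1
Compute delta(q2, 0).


Looking up transition function:
delta(q2, 0) in the table
Row: q2, Column: 0
Result: q2

q2


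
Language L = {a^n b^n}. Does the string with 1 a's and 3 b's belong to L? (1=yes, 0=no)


Language requires equal numbers of a's and b's
PDA pushes for each 'a', pops for each 'b'
Number of a's = 1
Number of b's = 3
1 != 3 -> Reject

0


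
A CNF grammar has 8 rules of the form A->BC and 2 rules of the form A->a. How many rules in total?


CNF allows two rule forms:
  A -> BC (binary): 8 rules
  A -> a (terminal): 2 rules
Total = 8 + 2 = 10

10


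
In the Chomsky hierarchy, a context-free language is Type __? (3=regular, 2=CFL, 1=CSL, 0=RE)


Chomsky hierarchy levels:
  Type 3: Regular (DFA/NFA/regex)
  Type 2: Context-free (PDA)
  Type 1: Context-sensitive
  Type 0: Recursively enumerable (TM)
'context-free' corresponds to Type 2

2


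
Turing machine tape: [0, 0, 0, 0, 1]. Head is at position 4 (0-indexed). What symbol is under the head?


Tape: [0, 0, 0, 0, 1]
Positions: 0 1 2 3 4
Values:    0 0 0 0 1
Head at position 4
tape[4] = 1

1


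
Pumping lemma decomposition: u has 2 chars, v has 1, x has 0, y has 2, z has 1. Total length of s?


|s| = |u| + |v| + |x| + |y| + |z|
= 2 + 1 + 0 + 2 + 1
= 3 + 0 + 3
= 3 + 3
= 6

6


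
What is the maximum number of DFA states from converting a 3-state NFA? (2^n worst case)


NFA has 3 states
Subset construction: each DFA state = subset of NFA states
Maximum subsets = 2^3
2^3 = 8

8


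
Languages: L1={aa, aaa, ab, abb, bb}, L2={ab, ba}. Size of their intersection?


L1 = {aa, aaa, ab, abb, bb}
L2 = {ab, ba}
Checking each string in L1 against L2:
  'aa': in L2? No
  'aaa': in L2? No
  'ab': in L2? Yes
  'abb': in L2? No
  'bb': in L2? No
Intersection = {ab}
|L1 ∩ L2| = 1

1


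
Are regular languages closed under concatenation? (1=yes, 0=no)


Regular languages are closed under:
- Union (DFA product construction)
- Intersection (DFA product construction)
- Complement (swap accept/reject states)
- Concatenation (NFA construction)
- Kleene star (NFA construction)
concatenation is in this list
Therefore: closed

1


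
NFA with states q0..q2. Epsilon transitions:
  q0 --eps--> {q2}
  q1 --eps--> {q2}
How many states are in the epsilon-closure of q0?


Starting from q0
Initialize closure = {q0}
Follow epsilon from q0 -> add q2
Final closure: {q0, q2}
Size = 2

2


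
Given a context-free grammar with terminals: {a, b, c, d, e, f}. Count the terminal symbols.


Terminal symbols: a, b, c, d, e, f
Counting each: a (#1), b (#2), c (#3), d (#4), e (#5), f (#6)
Total = 6

6


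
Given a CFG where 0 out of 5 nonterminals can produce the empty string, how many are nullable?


Nonterminals: {S, A, B, C, D}
A nonterminal is nullable if it can derive epsilon
Counting nullable nonterminals: 0
Total nullable = 0

0


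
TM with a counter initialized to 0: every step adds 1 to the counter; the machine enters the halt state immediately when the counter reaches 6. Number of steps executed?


Counter starts at 0. Counting sequence:
  Step 1: counter = 1
  Step 2: counter = 2
  Step 3: counter = 3
  Step 4: counter = 4
  Step 5: counter = 5
  Step 6: counter = 6
Counter reached 6 -> halt
Total steps = 6

6


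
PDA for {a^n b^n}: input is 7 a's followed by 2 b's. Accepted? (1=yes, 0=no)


Language requires equal numbers of a's and b's
PDA pushes for each 'a', pops for each 'b'
Number of a's = 7
Number of b's = 2
7 != 2 -> Reject

0


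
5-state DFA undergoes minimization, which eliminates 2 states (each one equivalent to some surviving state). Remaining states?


Original DFA: 5 states
Redundant states removed: 2
Minimized states = original - removed
= 5 - 2
= 3

3


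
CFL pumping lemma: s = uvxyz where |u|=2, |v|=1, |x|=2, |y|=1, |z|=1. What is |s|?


|s| = |u| + |v| + |x| + |y| + |z|
= 2 + 1 + 2 + 1 + 1
= 3 + 2 + 2
= 5 + 2
= 7

7


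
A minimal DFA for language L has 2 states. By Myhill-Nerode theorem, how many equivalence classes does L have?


Myhill-Nerode theorem:
Number of equivalence classes = number of states in minimal DFA
Minimal DFA states = 2
Therefore equivalence classes = 2

2


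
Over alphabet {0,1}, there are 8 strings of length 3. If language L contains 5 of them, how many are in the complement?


Alphabet: {0,1}
String length: 3
Total strings of length 3 = 2^3 = 8
Strings in L = 5
Complement = total - |L|
= 8 - 5
= 3

3


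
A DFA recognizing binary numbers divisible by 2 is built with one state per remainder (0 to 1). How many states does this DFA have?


Divisibility by 2 is tracked via the remainder mod 2: 0, 1, ..., 1
The construction assigns one state to each remainder
Number of remainders = 2

2


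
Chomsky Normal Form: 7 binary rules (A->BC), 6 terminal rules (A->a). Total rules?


CNF allows two rule forms:
  A -> BC (binary): 7 rules
  A -> a (terminal): 6 rules
Total = 7 + 6 = 13

13


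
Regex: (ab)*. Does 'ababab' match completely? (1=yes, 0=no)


Pattern: (ab)*
String: 'ababab'
Pattern requires: zero or more repetitions of 'ab'
Pairs: ['ab', 'ab', 'ab']
All pairs are 'ab'? Yes
Result: 1

1


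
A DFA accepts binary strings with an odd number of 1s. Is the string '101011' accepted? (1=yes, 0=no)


DFA has 2 states: q_even (start, accept=no) and q_odd
Processing string '101011' character by character:
  Position 0: read '1', 1-count=1 -> q_odd
  Position 1: read '0', 1-count=1 -> q_odd (no change)
  Position 2: read '1', 1-count=2 -> q_even
  Position 3: read '0', 1-count=2 -> q_even (no change)
  Position 4: read '1', 1-count=3 -> q_odd
  Position 5: read '1', 1-count=4 -> q_even
Final state: q_even, total 1s = 4 (even); the DFA requires an odd count -> reject

0


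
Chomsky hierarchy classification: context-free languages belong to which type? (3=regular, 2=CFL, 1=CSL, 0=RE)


Chomsky hierarchy levels:
  Type 3: Regular (DFA/NFA/regex)
  Type 2: Context-free (PDA)
  Type 1: Context-sensitive
  Type 0: Recursively enumerable (TM)
'context-free' corresponds to Type 2

2


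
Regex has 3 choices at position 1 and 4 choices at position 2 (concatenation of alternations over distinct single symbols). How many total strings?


First group: 3 alternatives
Second group: 4 alternatives
Concatenation: each choice from group 1 pairs with each from group 2
Total = 3 x 4 = 12

12


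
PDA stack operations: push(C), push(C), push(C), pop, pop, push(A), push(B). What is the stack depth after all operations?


Tracing stack operations:
  push(C) -> stack = [C], depth=1
  push(C) -> stack = [C,C], depth=2
  push(C) -> stack = [C,C,C], depth=3
  pop -> removed C, stack = [C,C], depth=2
  pop -> removed C, stack = [C], depth=1
  push(A) -> stack = [C,A], depth=2
  push(B) -> stack = [C,A,B], depth=3
Final depth = 3

3


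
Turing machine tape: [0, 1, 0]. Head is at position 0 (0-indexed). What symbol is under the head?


Tape: [0, 1, 0]
Positions: 0 1 2
Values:    0 1 0
Head at position 0
tape[0] = 0

0


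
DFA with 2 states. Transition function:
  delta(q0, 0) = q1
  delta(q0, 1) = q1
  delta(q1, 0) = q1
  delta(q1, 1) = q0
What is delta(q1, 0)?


Looking up transition function:
delta(q1, 0) in the table
Row: q1, Column: 0
Result: q1

q1


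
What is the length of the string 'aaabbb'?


String: 'aaabbb'
Counting characters:
  'a' appears 3 time(s)
  'b' appears 3 time(s)
Total length = 3 + 3 = 6

6


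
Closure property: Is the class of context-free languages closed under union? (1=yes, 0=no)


CFL closure properties:
  Closed under: union, concatenation, Kleene star
  NOT closed under: intersection, complement
Operation 'union' is in closed list -> Yes (closed)

1


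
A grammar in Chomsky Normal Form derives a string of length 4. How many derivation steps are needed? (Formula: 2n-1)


Chomsky Normal Form derivation:
String length n = 4
Each step either:
  - Splits a nonterminal into two (n-1 such steps)
  - Converts a nonterminal to terminal (n such steps)
Total = (n-1) + n = 2n - 1
= 2(4) - 1
= 8 - 1
= 7

7


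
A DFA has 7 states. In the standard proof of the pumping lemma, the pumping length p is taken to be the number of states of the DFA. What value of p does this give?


Pumping lemma for regular languages (standard proof):
Take p = |Q|, the number of DFA states.
Any string of length >= |Q| passes through |Q|+1 states while reading its first |Q| symbols,
so by pigeonhole some state repeats, giving the loop that can be pumped.
Here |Q| = 7
Therefore the proof uses p = 7

7


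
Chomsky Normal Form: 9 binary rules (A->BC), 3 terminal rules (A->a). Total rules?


CNF allows two rule forms:
  A -> BC (binary): 9 rules
  A -> a (terminal): 3 rules
Total = 9 + 3 = 12

12


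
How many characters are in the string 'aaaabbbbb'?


String: 'aaaabbbbb'
Counting characters:
  'a' appears 4 time(s)
  'b' appears 5 time(s)
Total length = 4 + 5 = 9

9


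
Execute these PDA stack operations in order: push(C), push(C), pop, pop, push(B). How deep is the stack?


Tracing stack operations:
  push(C) -> stack = [C], depth=1
  push(C) -> stack = [C,C], depth=2
  pop -> removed C, stack = [C], depth=1
  pop -> removed C, stack = [], depth=0
  push(B) -> stack = [B], depth=1
Final depth = 1

1


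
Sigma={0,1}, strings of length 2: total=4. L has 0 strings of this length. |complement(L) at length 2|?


Alphabet: {0,1}
String length: 2
Total strings of length 2 = 2^2 = 4
Strings in L = 0
Complement = total - |L|
= 4 - 0
= 4

4


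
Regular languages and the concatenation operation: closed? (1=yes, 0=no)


Regular languages are closed under all standard operations:
- Union: Yes (product construction)
- Intersection: Yes (product construction)
- Complement: Yes (swap accept/reject)
- Concatenation: Yes (NFA construction)
Operation: concatenation -> Closed

1


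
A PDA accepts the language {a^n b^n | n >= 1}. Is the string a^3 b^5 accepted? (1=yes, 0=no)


Language requires equal numbers of a's and b's
PDA pushes for each 'a', pops for each 'b'
Number of a's = 3
Number of b's = 5
3 != 5 -> Reject

0


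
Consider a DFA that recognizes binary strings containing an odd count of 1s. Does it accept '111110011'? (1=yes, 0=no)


DFA has 2 states: q_even (start, accept=no) and q_odd
Processing string '111110011' character by character:
  Position 0: read '1', 1-count=1 -> q_odd
  Position 1: read '1', 1-count=2 -> q_even
  Position 2: read '1', 1-count=3 -> q_odd
  Position 3: read '1', 1-count=4 -> q_even
  Position 4: read '1', 1-count=5 -> q_odd
  Position 5: read '0', 1-count=5 -> q_odd (no change)
  Position 6: read '0', 1-count=5 -> q_odd (no change)
  Position 7: read '1', 1-count=6 -> q_even
  Position 8: read '1', 1-count=7 -> q_odd
Final state: q_odd, total 1s = 7 (odd); the DFA requires an odd count -> accept

1


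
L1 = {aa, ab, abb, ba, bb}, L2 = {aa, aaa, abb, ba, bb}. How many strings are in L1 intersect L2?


L1 = {aa, ab, abb, ba, bb}
L2 = {aa, aaa, abb, ba, bb}
Checking each string in L1 against L2:
  'aa': in L2? Yes
  'ab': in L2? No
  'abb': in L2? Yes
  'ba': in L2? Yes
  'bb': in L2? Yes
Intersection = {aa, abb, ba, bb}
|L1 ∩ L2| = 4

4


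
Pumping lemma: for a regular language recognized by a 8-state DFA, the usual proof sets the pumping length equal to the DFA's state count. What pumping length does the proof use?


Pumping lemma for regular languages (standard proof):
Take p = |Q|, the number of DFA states.
Any string of length >= |Q| passes through |Q|+1 states while reading its first |Q| symbols,
so by pigeonhole some state repeats, giving the loop that can be pumped.
Here |Q| = 8
Therefore the proof uses p = 8

8


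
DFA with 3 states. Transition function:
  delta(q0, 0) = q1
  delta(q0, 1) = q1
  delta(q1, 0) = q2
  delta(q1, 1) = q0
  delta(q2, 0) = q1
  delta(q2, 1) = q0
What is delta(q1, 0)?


Looking up transition function:
delta(q1, 0) in the table
Row: q1, Column: 0
Result: q2

q2


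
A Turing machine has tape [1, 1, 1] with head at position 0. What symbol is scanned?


Tape: [1, 1, 1]
Positions: 0 1 2
Values:    1 1 1
Head at position 0
tape[0] = 1

1


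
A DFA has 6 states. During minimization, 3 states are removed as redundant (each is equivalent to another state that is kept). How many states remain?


Original DFA: 6 states
Redundant states removed: 3
Minimized states = original - removed
= 6 - 3
= 3

3


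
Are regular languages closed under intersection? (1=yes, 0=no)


Regular languages are closed under:
- Union (DFA product construction)
- Intersection (DFA product construction)
- Complement (swap accept/reject states)
- Concatenation (NFA construction)
- Kleene star (NFA construction)
intersection is in this list
Therefore: closed

1


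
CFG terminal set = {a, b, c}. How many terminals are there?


Terminal symbols: a, b, c
Counting each: a (#1), b (#2), c (#3)
Total = 3

3


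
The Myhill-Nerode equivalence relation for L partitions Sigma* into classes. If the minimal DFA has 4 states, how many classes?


Myhill-Nerode theorem:
Number of equivalence classes = number of states in minimal DFA
Minimal DFA states = 4
Therefore equivalence classes = 4

4


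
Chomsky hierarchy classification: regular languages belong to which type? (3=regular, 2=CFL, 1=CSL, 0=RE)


Chomsky hierarchy levels:
  Type 3: Regular (DFA/NFA/regex)
  Type 2: Context-free (PDA)
  Type 1: Context-sensitive
  Type 0: Recursively enumerable (TM)
'regular' corresponds to Type 3

3


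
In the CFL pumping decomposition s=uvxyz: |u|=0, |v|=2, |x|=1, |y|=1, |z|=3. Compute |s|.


|s| = |u| + |v| + |x| + |y| + |z|
= 0 + 2 + 1 + 1 + 3
= 2 + 1 + 4
= 3 + 4
= 7

7


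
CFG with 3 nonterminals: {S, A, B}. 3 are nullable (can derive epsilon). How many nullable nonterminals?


Nonterminals: {S, A, B}
A nonterminal is nullable if it can derive epsilon
Counting nullable nonterminals: 3
Total nullable = 3

3


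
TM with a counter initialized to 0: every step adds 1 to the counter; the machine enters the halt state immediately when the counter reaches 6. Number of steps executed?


Counter starts at 0. Counting sequence:
  Step 1: counter = 1
  Step 2: counter = 2
  Step 3: counter = 3
  Step 4: counter = 4
  Step 5: counter = 5
  Step 6: counter = 6
Counter reached 6 -> halt
Total steps = 6

6


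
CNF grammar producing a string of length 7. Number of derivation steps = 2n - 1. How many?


Chomsky Normal Form derivation:
String length n = 7
Each step either:
  - Splits a nonterminal into two (n-1 such steps)
  - Converts a nonterminal to terminal (n such steps)
Total = (n-1) + n = 2n - 1
= 2(7) - 1
= 14 - 1
= 13

13


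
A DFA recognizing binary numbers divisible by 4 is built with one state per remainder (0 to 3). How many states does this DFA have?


Divisibility by 4 is tracked via the remainder mod 4: 0, 1, ..., 3
The construction assigns one state to each remainder
Number of remainders = 4

4


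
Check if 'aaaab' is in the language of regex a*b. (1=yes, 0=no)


Pattern: a*b
String: 'aaaab'
Pattern requires: zero or more 'a's followed by exactly one 'b'
Found 4 leading 'a's
Remaining: 'b'
Remaining is exactly 'b' -> match
Result: 1

1


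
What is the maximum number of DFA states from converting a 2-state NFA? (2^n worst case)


NFA has 2 states
Subset construction: each DFA state = subset of NFA states
Maximum subsets = 2^2
2^2 = 4

4


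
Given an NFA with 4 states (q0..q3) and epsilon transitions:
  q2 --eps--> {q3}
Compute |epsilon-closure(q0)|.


Starting from q0
Initialize closure = {q0}
q0 has no outgoing epsilon transitions -> nothing to add
Final closure: {q0}
Size = 1

1


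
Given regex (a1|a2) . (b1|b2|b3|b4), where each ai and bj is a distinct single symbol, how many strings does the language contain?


First group: 2 alternatives
Second group: 4 alternatives
Concatenation: each choice from group 1 pairs with each from group 2
Total = 2 x 4 = 8

8


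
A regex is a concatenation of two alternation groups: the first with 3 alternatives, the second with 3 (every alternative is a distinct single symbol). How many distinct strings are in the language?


First group: 3 alternatives
Second group: 3 alternatives
Concatenation: each choice from group 1 pairs with each from group 2
Total = 3 x 3 = 9

9


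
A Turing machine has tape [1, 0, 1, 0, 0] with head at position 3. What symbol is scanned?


Tape: [1, 0, 1, 0, 0]
Positions: 0 1 2 3 4
Values:    1 0 1 0 0
Head at position 3
tape[3] = 0

0


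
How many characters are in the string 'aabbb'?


String: 'aabbb'
Counting characters:
  'a' appears 2 time(s)
  'b' appears 3 time(s)
Total length = 2 + 3 = 5

5


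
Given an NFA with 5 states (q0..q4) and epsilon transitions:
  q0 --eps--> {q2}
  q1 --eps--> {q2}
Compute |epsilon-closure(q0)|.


Starting from q0
Initialize closure = {q0}
Follow epsilon from q0 -> add q2
Final closure: {q0, q2}
Size = 2

2


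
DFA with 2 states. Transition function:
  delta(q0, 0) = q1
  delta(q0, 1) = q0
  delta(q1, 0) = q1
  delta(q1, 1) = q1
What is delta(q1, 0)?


Looking up transition function:
delta(q1, 0) in the table
Row: q1, Column: 0
Result: q1

q1


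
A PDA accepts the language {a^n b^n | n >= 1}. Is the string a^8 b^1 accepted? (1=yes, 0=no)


Language requires equal numbers of a's and b's
PDA pushes for each 'a', pops for each 'b'
Number of a's = 8
Number of b's = 1
8 != 1 -> Reject

0


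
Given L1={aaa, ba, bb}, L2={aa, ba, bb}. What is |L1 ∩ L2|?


L1 = {aaa, ba, bb}
L2 = {aa, ba, bb}
Checking each string in L1 against L2:
  'aaa': in L2? No
  'ba': in L2? Yes
  'bb': in L2? Yes
Intersection = {ba, bb}
|L1 ∩ L2| = 2

2


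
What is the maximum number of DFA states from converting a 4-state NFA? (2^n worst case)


NFA has 4 states
Subset construction: each DFA state = subset of NFA states
Maximum subsets = 2^4
2^4 = 16

16


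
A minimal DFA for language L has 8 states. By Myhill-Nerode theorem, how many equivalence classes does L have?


Myhill-Nerode theorem:
Number of equivalence classes = number of states in minimal DFA
Minimal DFA states = 8
Therefore equivalence classes = 8

8


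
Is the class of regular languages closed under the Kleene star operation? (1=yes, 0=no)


Regular languages are closed under:
- Union (DFA product construction)
- Intersection (DFA product construction)
- Complement (swap accept/reject states)
- Concatenation (NFA construction)
- Kleene star (NFA construction)
Kleene star is in this list
Therefore: closed

1


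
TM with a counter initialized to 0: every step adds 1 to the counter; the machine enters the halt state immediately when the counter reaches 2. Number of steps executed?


Counter starts at 0. Counting sequence:
  Step 1: counter = 1
  Step 2: counter = 2
Counter reached 2 -> halt
Total steps = 2

2


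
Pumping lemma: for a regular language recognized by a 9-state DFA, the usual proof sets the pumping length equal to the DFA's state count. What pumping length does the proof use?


Pumping lemma for regular languages (standard proof):
Take p = |Q|, the number of DFA states.
Any string of length >= |Q| passes through |Q|+1 states while reading its first |Q| symbols,
so by pigeonhole some state repeats, giving the loop that can be pumped.
Here |Q| = 9
Therefore the proof uses p = 9

9


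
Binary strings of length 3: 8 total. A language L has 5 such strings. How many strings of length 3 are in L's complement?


Alphabet: {0,1}
String length: 3
Total strings of length 3 = 2^3 = 8
Strings in L = 5
Complement = total - |L|
= 8 - 5
= 3

3


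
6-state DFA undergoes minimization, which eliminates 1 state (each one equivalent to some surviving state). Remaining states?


Original DFA: 6 states
Redundant states removed: 1
Minimized states = original - removed
= 6 - 1
= 5

5


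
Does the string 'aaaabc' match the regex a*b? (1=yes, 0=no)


Pattern: a*b
String: 'aaaabc'
Pattern requires: zero or more 'a's followed by exactly one 'b'
Found 4 leading 'a's
Remaining: 'bc'
Remaining is not 'b' -> no match
Result: 0

0


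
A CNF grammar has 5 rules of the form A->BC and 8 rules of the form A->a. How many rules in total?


CNF allows two rule forms:
  A -> BC (binary): 5 rules
  A -> a (terminal): 8 rules
Total = 5 + 8 = 13

13


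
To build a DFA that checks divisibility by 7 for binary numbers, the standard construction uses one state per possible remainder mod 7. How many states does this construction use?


Divisibility by 7 is tracked via the remainder mod 7: 0, 1, ..., 6
The construction assigns one state to each remainder
Number of remainders = 7

7


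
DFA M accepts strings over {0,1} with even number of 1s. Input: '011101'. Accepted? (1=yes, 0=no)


DFA has 2 states: q_even (start, accept=yes) and q_odd
Processing string '011101' character by character:
  Position 0: read '0', 1-count=0 -> q_even (no change)
  Position 1: read '1', 1-count=1 -> q_odd
  Position 2: read '1', 1-count=2 -> q_even
  Position 3: read '1', 1-count=3 -> q_odd
  Position 4: read '0', 1-count=3 -> q_odd (no change)
  Position 5: read '1', 1-count=4 -> q_even
Final state: q_even, total 1s = 4 (even); the DFA requires an even count -> accept

1


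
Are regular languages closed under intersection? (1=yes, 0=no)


Regular languages are closed under all standard operations:
- Union: Yes (product construction)
- Intersection: Yes (product construction)
- Complement: Yes (swap accept/reject)
- Concatenation: Yes (NFA construction)
Operation: intersection -> Closed

1


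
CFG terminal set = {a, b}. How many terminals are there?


Terminal symbols: a, b
Counting each: a (#1), b (#2)
Total = 2

2


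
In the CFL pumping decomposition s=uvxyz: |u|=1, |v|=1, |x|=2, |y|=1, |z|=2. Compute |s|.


|s| = |u| + |v| + |x| + |y| + |z|
= 1 + 1 + 2 + 1 + 2
= 2 + 2 + 3
= 4 + 3
= 7

7


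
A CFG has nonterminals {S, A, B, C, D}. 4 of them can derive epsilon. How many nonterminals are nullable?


Nonterminals: {S, A, B, C, D}
A nonterminal is nullable if it can derive epsilon
Counting nullable nonterminals: 4
Total nullable = 4

4


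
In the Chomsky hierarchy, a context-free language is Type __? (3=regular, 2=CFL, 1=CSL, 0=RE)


Chomsky hierarchy levels:
  Type 3: Regular (DFA/NFA/regex)
  Type 2: Context-free (PDA)
  Type 1: Context-sensitive
  Type 0: Recursively enumerable (TM)
'context-free' corresponds to Type 2

2


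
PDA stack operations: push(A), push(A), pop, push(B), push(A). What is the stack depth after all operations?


Tracing stack operations:
  push(A) -> stack = [A], depth=1
  push(A) -> stack = [A,A], depth=2
  pop -> removed A, stack = [A], depth=1
  push(B) -> stack = [A,B], depth=2
  push(A) -> stack = [A,B,A], depth=3
Final depth = 3

3


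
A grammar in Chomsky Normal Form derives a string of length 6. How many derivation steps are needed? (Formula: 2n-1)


Chomsky Normal Form derivation:
String length n = 6
Each step either:
  - Splits a nonterminal into two (n-1 such steps)
  - Converts a nonterminal to terminal (n such steps)
Total = (n-1) + n = 2n - 1
= 2(6) - 1
= 12 - 1
= 11

11


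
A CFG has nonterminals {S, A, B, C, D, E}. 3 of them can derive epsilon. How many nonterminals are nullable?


Nonterminals: {S, A, B, C, D, E}
A nonterminal is nullable if it can derive epsilon
Counting nullable nonterminals: 3
Total nullable = 3

3


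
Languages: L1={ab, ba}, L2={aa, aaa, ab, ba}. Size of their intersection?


L1 = {ab, ba}
L2 = {aa, aaa, ab, ba}
Checking each string in L1 against L2:
  'ab': in L2? Yes
  'ba': in L2? Yes
Intersection = {ab, ba}
|L1 ∩ L2| = 2

2


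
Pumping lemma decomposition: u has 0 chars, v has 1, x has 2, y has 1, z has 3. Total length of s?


|s| = |u| + |v| + |x| + |y| + |z|
= 0 + 1 + 2 + 1 + 3
= 1 + 2 + 4
= 3 + 4
= 7

7


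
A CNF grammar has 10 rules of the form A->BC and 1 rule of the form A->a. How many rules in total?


CNF allows two rule forms:
  A -> BC (binary): 10 rules
  A -> a (terminal): 1 rule
Total = 10 + 1 = 11

11


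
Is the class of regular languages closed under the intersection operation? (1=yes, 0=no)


Regular languages are closed under:
- Union (DFA product construction)
- Intersection (DFA product construction)
- Complement (swap accept/reject states)
- Concatenation (NFA construction)
- Kleene star (NFA construction)
intersection is in this list
Therefore: closed

1


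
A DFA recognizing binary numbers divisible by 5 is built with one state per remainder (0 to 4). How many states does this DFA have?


Divisibility by 5 is tracked via the remainder mod 5: 0, 1, ..., 4
The construction assigns one state to each remainder
Number of remainders = 5

5


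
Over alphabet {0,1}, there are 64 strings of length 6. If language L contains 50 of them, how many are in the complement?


Alphabet: {0,1}
String length: 6
Total strings of length 6 = 2^6 = 64
Strings in L = 50
Complement = total - |L|
= 64 - 50
= 14

14


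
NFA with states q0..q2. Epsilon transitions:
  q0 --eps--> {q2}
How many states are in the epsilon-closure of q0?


Starting from q0
Initialize closure = {q0}
Follow epsilon from q0 -> add q2
Final closure: {q0, q2}
Size = 2

2


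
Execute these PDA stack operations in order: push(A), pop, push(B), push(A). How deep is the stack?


Tracing stack operations:
  push(A) -> stack = [A], depth=1
  pop -> removed A, stack = [], depth=0
  push(B) -> stack = [B], depth=1
  push(A) -> stack = [B,A], depth=2
Final depth = 2

2


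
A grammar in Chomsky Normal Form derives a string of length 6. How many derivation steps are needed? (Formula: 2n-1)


Chomsky Normal Form derivation:
String length n = 6
Each step either:
  - Splits a nonterminal into two (n-1 such steps)
  - Converts a nonterminal to terminal (n such steps)
Total = (n-1) + n = 2n - 1
= 2(6) - 1
= 12 - 1
= 11

11


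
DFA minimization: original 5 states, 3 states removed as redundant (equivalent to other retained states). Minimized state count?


Original DFA: 5 states
Redundant states removed: 3
Minimized states = original - removed
= 5 - 3
= 2

2


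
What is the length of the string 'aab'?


String: 'aab'
Counting characters:
  'a' appears 2 time(s)
  'b' appears 1 time(s)
Total length = 2 + 1 = 3

3


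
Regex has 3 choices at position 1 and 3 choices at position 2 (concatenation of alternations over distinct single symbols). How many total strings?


First group: 3 alternatives
Second group: 3 alternatives
Concatenation: each choice from group 1 pairs with each from group 2
Total = 3 x 3 = 9

9


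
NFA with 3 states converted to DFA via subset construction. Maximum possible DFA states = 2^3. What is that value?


NFA has 3 states
Subset construction: each DFA state = subset of NFA states
Maximum subsets = 2^3
2^3 = 8

8


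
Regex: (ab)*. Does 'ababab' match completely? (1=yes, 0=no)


Pattern: (ab)*
String: 'ababab'
Pattern requires: zero or more repetitions of 'ab'
Pairs: ['ab', 'ab', 'ab']
All pairs are 'ab'? Yes
Result: 1

1


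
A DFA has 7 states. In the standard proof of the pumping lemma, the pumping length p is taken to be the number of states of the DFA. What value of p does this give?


Pumping lemma for regular languages (standard proof):
Take p = |Q|, the number of DFA states.
Any string of length >= |Q| passes through |Q|+1 states while reading its first |Q| symbols,
so by pigeonhole some state repeats, giving the loop that can be pumped.
Here |Q| = 7
Therefore the proof uses p = 7

7


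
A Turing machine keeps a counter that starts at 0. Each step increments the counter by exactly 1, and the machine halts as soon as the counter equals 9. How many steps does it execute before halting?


Counter starts at 0. Counting sequence:
  Step 1: counter = 1
  Step 2: counter = 2
  Step 3: counter = 3
  Step 4: counter = 4
  Step 5: counter = 5
  Step 6: counter = 6
  ...
  Step 9: counter = 9
Counter reached 9 -> halt
Total steps = 9

9


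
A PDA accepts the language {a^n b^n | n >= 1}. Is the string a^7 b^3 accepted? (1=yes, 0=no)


Language requires equal numbers of a's and b's
PDA pushes for each 'a', pops for each 'b'
Number of a's = 7
Number of b's = 3
7 != 3 -> Reject

0


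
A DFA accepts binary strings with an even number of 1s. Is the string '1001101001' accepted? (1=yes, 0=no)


DFA has 2 states: q_even (start, accept=yes) and q_odd
Processing string '1001101001' character by character:
  Position 0: read '1', 1-count=1 -> q_odd
  Position 1: read '0', 1-count=1 -> q_odd (no change)
  Position 2: read '0', 1-count=1 -> q_odd (no change)
  Position 3: read '1', 1-count=2 -> q_even
  Position 4: read '1', 1-count=3 -> q_odd
  Position 5: read '0', 1-count=3 -> q_odd (no change)
  Position 6: read '1', 1-count=4 -> q_even
  Position 7: read '0', 1-count=4 -> q_even (no change)
  Position 8: read '0', 1-count=4 -> q_even (no change)
  Position 9: read '1', 1-count=5 -> q_odd
Final state: q_odd, total 1s = 5 (odd); the DFA requires an even count -> reject

0


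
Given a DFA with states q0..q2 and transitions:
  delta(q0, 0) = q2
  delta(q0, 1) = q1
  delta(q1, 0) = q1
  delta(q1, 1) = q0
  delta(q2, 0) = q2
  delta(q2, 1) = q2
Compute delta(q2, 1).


Looking up transition function:
delta(q2, 1) in the table
Row: q2, Column: 1
Result: q2

q2
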